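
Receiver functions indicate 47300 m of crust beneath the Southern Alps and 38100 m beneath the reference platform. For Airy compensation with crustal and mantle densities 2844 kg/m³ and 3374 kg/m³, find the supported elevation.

Excess crust Δ = 47300 m − 38100 m = 9200 m, split between elevation h and root r with h + r = Δ.
Airy balance ρ_c h = (ρ_m − ρ_c) r gives r = h ρ_c/(ρ_m − ρ_c), so h (1 + ρ_c/(ρ_m − ρ_c)) = Δ, i.e. h = Δ (ρ_m − ρ_c)/ρ_m.
h = 9200 m × 530/3374 = 1450 m.

1450 m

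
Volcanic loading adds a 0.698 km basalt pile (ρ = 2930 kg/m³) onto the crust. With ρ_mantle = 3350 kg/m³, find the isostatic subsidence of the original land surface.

0.61 km

Subaerial loading: s = t ρ_load / ρ_m.
s = 0.698 km × 2930/3350 = 0.61 km.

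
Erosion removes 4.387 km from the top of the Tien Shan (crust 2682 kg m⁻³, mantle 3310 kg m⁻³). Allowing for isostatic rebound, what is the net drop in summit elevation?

Rebound u = e ρ_c/ρ_m = 4.387 km × 2682/3310 = 3.555 km.
Net surface drop = e − u = 4.387 km − 3.555 km = e (ρ_m − ρ_c)/ρ_m = 0.832 km.

0.832 km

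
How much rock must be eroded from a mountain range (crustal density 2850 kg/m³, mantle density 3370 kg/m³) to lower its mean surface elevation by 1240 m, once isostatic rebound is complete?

Net drop Δ = e − u = e − e ρ_c/ρ_m = e (ρ_m − ρ_c)/ρ_m.
e = Δ ρ_m/(ρ_m − ρ_c) = 1240 m × 3370/520 = 8040 m.

8040 m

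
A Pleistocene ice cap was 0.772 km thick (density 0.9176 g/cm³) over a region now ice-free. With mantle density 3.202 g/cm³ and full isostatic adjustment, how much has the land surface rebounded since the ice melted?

Removing the load lets mantle flow back in; uplift u satisfies ρ_ice t = ρ_m u.
u = t ρ_ice/ρ_m = 0.772 km × 0.9176/3.202 = 0.221 km.

0.221 km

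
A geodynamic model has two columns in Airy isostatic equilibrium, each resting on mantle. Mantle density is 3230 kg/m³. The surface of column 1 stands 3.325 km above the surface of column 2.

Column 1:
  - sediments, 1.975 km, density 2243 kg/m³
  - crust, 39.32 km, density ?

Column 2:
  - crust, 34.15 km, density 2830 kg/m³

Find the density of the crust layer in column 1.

Take the compensation level at the base of the deeper column (depth z_c below the surface of column 1) and equate Σ ρ_i t_i down to z_c; mantle fills any gap and the z_c terms cancel.
Column 1: 1.975×2243 + 39.32×ρ + (z_c − 41.295)×3230
Column 2: 3.325×0 + 34.15×2830 + (z_c − 3.325 − 34.15)×3230
The z_c×3230 term appears on both sides and cancels. Collect the known terms of each column as K = Σ(ρt)_known − 3230 × (depth of known layers): K_1 = 4429.925 − 3230×41.295 = −128952.925; K_2 = 96644.5 − 3230×(3.325 + 34.15) = −24399.75.
Balance: K_1 + 39.32×ρ = K_2, so ρ = (K_2 − K_1)/39.32 = 104553/39.32 = 2660 kg/m³.

2660 kg/m³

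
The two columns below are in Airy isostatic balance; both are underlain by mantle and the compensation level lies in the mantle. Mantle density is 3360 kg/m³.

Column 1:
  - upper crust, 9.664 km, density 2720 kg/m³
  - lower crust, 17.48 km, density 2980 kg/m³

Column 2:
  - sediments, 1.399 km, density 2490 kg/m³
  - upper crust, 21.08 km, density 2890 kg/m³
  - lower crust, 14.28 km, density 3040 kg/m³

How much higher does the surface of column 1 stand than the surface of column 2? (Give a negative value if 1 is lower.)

−0.853 km

For any compensation level in the mantle, the mantle terms cancel and isostasy reduces to e = (Σt_1 − Σt_2) − (Σ(ρt)_1 − Σ(ρt)_2) / ρ_m.
Σt_1 = 27.144 km; Σt_2 = 36.759 km; Σ(ρt)_1 = 78376.48; Σ(ρt)_2 = 107815.91 (in km·kg/m³).
e = (27.144 − 36.759) − (78376.48 − 107815.91) / 3360 = −0.853 km.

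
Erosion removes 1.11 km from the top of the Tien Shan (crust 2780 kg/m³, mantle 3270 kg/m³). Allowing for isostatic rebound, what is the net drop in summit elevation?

0.166 km

Rebound u = e ρ_c/ρ_m = 1.11 km × 2780/3270 = 0.9437 km.
Net surface drop = e − u = 1.11 km − 0.9437 km = e (ρ_m − ρ_c)/ρ_m = 0.166 km.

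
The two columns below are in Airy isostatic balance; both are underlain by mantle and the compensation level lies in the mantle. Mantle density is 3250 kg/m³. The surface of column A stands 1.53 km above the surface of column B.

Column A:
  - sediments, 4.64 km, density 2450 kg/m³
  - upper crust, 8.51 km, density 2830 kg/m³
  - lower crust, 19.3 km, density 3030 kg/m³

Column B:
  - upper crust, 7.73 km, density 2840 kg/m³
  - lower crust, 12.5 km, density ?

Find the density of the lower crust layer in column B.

2980 kg/m³

Take the compensation level at the base of the deeper column (depth z_c below the surface of column A) and equate Σ ρ_i t_i down to z_c; mantle fills any gap and the z_c terms cancel.
Column A: 4.64×2450 + 8.51×2830 + 19.3×3030 + (z_c − 32.45)×3250
Column B: 1.53×0 + 7.73×2840 + 12.5×ρ + (z_c − 1.53 − 20.23)×3250
The z_c×3250 term appears on both sides and cancels. Collect the known terms of each column as K = Σ(ρt)_known − 3250 × (depth of known layers): K_A = 93930.3 − 3250×32.45 = −11532.2; K_B = 21953.2 − 3250×(1.53 + 20.23) = −48766.8.
Balance: K_A = K_B + 12.5×ρ, so ρ = (K_A − K_B)/12.5 = 37234.6/12.5 = 2980 kg/m³.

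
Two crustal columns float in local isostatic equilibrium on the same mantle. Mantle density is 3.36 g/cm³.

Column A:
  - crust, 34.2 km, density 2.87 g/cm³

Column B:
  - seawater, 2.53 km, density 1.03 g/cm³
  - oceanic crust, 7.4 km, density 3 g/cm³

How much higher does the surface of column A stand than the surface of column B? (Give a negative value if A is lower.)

For any compensation level in the mantle, the mantle terms cancel and isostasy reduces to e = (Σt_A − Σt_B) − (Σ(ρt)_A − Σ(ρt)_B) / ρ_m.
Σt_A = 34.2 km; Σt_B = 9.93 km; Σ(ρt)_A = 98.154; Σ(ρt)_B = 24.8059 (in km·g/cm³).
e = (34.2 − 9.93) − (98.154 − 24.8059) / 3.36 = 2.44 km.

2.44 km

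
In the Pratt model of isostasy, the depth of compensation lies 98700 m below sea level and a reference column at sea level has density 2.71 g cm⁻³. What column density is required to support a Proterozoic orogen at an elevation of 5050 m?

2.58 g cm⁻³

Pratt balance: ρ_ref D = ρ (D + h).
ρ = ρ_ref D/(D + h) = 2.71 × 98700 m/(98700 m + 5050 m) = 2.58 g cm⁻³.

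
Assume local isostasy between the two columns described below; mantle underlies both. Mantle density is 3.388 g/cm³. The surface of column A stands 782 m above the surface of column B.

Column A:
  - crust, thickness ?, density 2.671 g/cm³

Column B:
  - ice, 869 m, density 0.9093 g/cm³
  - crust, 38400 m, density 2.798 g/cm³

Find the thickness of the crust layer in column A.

38300 m

Take the compensation level at the base of the deeper column (depth z_c below the surface of column A) and equate Σ ρ_i t_i down to z_c; mantle fills any gap and the z_c terms cancel.
Column A: x×2.671 + (z_c − 0 − x)×3.388
Column B: 782×0 + 869×0.9093 + 38400×2.798 + (z_c − 782 − 39269)×3.388
The z_c×3.388 term appears on both sides and cancels. Collect the known terms of each column as K = Σ(ρt)_known − 3.388 × (depth of known layers): K_A = 0 − 3.388×0 = 0; K_B = 108233.382 − 3.388×(782 + 39269) = −27459.4063.
Balance: K_A − x×(3.388 − 2.671) = K_B, so x = (K_A − K_B)/(3.388 − 2.671) = 27459.4/0.717 = 38300 m.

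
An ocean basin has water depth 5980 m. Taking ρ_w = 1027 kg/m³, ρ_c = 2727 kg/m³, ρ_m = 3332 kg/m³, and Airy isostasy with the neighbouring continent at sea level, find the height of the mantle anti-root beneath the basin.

16800 m

For local isostatic compensation: replacing crust with seawater at the top is compensated by replacing crust with mantle at the base: d (ρ_c − ρ_w) = a (ρ_m − ρ_c).
a = d (ρ_c − ρ_w)/(ρ_m − ρ_c) = 5980 m × 1700/605 = 16800 m.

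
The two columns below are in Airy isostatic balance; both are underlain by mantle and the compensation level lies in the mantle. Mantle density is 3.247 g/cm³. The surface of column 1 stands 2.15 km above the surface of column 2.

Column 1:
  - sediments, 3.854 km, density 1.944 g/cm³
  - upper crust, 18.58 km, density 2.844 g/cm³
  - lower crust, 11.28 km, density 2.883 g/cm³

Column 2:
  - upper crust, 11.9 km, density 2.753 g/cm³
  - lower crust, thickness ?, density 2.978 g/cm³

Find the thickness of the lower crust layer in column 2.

14 km

Take the compensation level at the base of the deeper column (depth z_c below the surface of column 1) and equate Σ ρ_i t_i down to z_c; mantle fills any gap and the z_c terms cancel.
Column 1: 3.854×1.944 + 18.58×2.844 + 11.28×2.883 + (z_c − 33.714)×3.247
Column 2: 2.15×0 + 11.9×2.753 + x×2.978 + (z_c − 2.15 − 11.9 − x)×3.247
The z_c×3.247 term appears on both sides and cancels. Collect the known terms of each column as K = Σ(ρt)_known − 3.247 × (depth of known layers): K_1 = 92.853936 − 3.247×33.714 = −16.615422; K_2 = 32.7607 − 3.247×(2.15 + 11.9) = −12.85965.
Balance: K_1 = K_2 − x×(3.247 − 2.978), so x = (K_2 − K_1)/(3.247 − 2.978) = 3.75577/0.269 = 14 km.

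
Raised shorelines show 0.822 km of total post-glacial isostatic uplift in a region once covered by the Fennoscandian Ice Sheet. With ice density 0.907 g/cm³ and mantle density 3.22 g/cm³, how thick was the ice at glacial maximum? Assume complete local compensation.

2.92 km

u = t ρ_ice/ρ_m → t = u ρ_m/ρ_ice = 0.822 km × 3.22/0.907 = 2.92 km.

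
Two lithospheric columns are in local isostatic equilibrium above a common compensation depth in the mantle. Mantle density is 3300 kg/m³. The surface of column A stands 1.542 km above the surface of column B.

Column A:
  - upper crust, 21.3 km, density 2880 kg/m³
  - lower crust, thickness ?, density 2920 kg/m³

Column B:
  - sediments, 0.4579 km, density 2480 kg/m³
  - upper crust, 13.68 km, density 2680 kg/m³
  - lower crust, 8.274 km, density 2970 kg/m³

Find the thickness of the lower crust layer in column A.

Take the compensation level at the base of the deeper column (depth z_c below the surface of column A) and equate Σ ρ_i t_i down to z_c; mantle fills any gap and the z_c terms cancel.
Column A: 21.3×2880 + x×2920 + (z_c − 21.3 − x)×3300
Column B: 1.542×0 + 0.4579×2480 + 13.68×2680 + 8.274×2970 + (z_c − 1.542 − 22.4119)×3300
The z_c×3300 term appears on both sides and cancels. Collect the known terms of each column as K = Σ(ρt)_known − 3300 × (depth of known layers): K_A = 61344 − 3300×21.3 = −8946; K_B = 62371.772 − 3300×(1.542 + 22.4119) = −16676.098.
Balance: K_A − x×(3300 − 2920) = K_B, so x = (K_A − K_B)/(3300 − 2920) = 7730.1/380 = 20.3 km.

20.3 km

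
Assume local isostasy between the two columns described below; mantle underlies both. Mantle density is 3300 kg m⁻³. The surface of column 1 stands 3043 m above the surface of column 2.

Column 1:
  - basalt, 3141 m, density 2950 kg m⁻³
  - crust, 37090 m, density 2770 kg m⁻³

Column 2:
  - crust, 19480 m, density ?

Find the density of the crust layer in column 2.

Take the compensation level at the base of the deeper column (depth z_c below the surface of column 1) and equate Σ ρ_i t_i down to z_c; mantle fills any gap and the z_c terms cancel.
Column 1: 3141×2950 + 37090×2770 + (z_c − 40231)×3300
Column 2: 3043×0 + 19480×ρ + (z_c − 3043 − 19480)×3300
The z_c×3300 term appears on both sides and cancels. Collect the known terms of each column as K = Σ(ρt)_known − 3300 × (depth of known layers): K_1 = 112005250 − 3300×40231 = −20757050; K_2 = 0 − 3300×(3043 + 19480) = −74325900.
Balance: K_1 = K_2 + 19480×ρ, so ρ = (K_1 − K_2)/19480 = 53568800/19480 = 2750 kg m⁻³.

2750 kg m⁻³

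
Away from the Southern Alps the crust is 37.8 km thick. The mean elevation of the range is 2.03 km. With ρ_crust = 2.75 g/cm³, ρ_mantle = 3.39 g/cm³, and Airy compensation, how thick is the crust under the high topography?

48.6 km

Root depth r = h ρ_c / (ρ_m − ρ_c) = 2.03 km × 2.75 / 0.64 = 8.723 km.
Total thickness = T + h + r = 37.8 km + 2.03 km + 8.723 km = 48.6 km.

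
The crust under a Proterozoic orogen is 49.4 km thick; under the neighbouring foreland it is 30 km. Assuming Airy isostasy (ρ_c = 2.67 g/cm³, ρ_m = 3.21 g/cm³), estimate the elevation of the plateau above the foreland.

Excess crust Δ = 49.4 km − 30 km = 19.4 km, split between elevation h and root r with h + r = Δ.
Airy balance ρ_c h = (ρ_m − ρ_c) r gives r = h ρ_c/(ρ_m − ρ_c), so h (1 + ρ_c/(ρ_m − ρ_c)) = Δ, i.e. h = Δ (ρ_m − ρ_c)/ρ_m.
h = 19.4 km × 0.54/3.21 = 3.26 km.

3.26 km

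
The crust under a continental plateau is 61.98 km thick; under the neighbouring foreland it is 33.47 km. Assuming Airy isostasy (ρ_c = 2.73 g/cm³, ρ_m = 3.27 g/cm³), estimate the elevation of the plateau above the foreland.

Excess crust Δ = 61.98 km − 33.47 km = 28.51 km, split between elevation h and root r with h + r = Δ.
Airy balance ρ_c h = (ρ_m − ρ_c) r gives r = h ρ_c/(ρ_m − ρ_c), so h (1 + ρ_c/(ρ_m − ρ_c)) = Δ, i.e. h = Δ (ρ_m − ρ_c)/ρ_m.
h = 28.51 km × 0.54/3.27 = 4.71 km.

4.71 km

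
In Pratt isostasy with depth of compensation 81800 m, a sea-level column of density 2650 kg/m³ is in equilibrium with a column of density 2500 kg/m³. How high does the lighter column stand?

ρ_ref D = ρ (D + h) → h = D (ρ_ref − ρ)/ρ.
h = 81800 m × (2650 − 2500)/2500 = 4910 m.

4910 m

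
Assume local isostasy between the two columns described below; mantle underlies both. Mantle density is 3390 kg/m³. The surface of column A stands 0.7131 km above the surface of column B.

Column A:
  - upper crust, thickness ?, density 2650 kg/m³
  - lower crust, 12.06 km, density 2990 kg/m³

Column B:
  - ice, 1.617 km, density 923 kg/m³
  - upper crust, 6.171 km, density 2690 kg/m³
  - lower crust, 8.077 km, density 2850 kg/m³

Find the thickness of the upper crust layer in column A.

13.9 km

Take the compensation level at the base of the deeper column (depth z_c below the surface of column A) and equate Σ ρ_i t_i down to z_c; mantle fills any gap and the z_c terms cancel.
Column A: x×2650 + 12.06×2990 + (z_c − 12.06 − x)×3390
Column B: 0.7131×0 + 1.617×923 + 6.171×2690 + 8.077×2850 + (z_c − 0.7131 − 15.865)×3390
The z_c×3390 term appears on both sides and cancels. Collect the known terms of each column as K = Σ(ρt)_known − 3390 × (depth of known layers): K_A = 36059.4 − 3390×12.06 = −4824; K_B = 41111.931 − 3390×(0.7131 + 15.865) = −15087.828.
Balance: K_A − x×(3390 − 2650) = K_B, so x = (K_A − K_B)/(3390 − 2650) = 10263.8/740 = 13.9 km.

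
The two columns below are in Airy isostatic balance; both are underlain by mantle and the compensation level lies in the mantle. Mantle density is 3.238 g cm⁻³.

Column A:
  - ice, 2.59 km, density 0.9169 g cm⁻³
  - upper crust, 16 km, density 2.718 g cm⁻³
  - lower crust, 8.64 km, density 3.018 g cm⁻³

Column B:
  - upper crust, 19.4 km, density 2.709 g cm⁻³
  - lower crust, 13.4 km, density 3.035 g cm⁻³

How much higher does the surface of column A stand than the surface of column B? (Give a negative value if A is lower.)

1 km

For any compensation level in the mantle, the mantle terms cancel and isostasy reduces to e = (Σt_A − Σt_B) − (Σ(ρt)_A − Σ(ρt)_B) / ρ_m.
Σt_A = 27.23 km; Σt_B = 32.8 km; Σ(ρt)_A = 71.938291; Σ(ρt)_B = 93.2236 (in km·g cm⁻³).
e = (27.23 − 32.8) − (71.938291 − 93.2236) / 3.238 = 1 km.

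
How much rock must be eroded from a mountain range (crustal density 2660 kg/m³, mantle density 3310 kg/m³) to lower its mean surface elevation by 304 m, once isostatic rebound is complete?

Net drop Δ = e − u = e − e ρ_c/ρ_m = e (ρ_m − ρ_c)/ρ_m.
e = Δ ρ_m/(ρ_m − ρ_c) = 304 m × 3310/650 = 1550 m.

1550 m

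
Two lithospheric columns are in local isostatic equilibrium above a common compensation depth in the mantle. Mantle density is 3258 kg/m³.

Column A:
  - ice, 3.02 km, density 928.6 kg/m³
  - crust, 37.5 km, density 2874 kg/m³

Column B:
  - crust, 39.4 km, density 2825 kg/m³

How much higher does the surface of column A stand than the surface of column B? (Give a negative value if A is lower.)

For any compensation level in the mantle, the mantle terms cancel and isostasy reduces to e = (Σt_A − Σt_B) − (Σ(ρt)_A − Σ(ρt)_B) / ρ_m.
Σt_A = 40.52 km; Σt_B = 39.4 km; Σ(ρt)_A = 110579.372; Σ(ρt)_B = 111305 (in km·kg/m³).
e = (40.52 − 39.4) − (110579.372 − 111305) / 3258 = 1.34 km.

1.34 km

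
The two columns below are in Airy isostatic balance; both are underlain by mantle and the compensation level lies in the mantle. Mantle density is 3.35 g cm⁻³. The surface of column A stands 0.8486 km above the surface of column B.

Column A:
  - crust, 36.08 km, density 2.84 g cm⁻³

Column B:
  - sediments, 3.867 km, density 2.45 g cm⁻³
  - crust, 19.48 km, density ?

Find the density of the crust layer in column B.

2.73 g cm⁻³

Take the compensation level at the base of the deeper column (depth z_c below the surface of column A) and equate Σ ρ_i t_i down to z_c; mantle fills any gap and the z_c terms cancel.
Column A: 36.08×2.84 + (z_c − 36.08)×3.35
Column B: 0.8486×0 + 3.867×2.45 + 19.48×ρ + (z_c − 0.8486 − 23.347)×3.35
The z_c×3.35 term appears on both sides and cancels. Collect the known terms of each column as K = Σ(ρt)_known − 3.35 × (depth of known layers): K_A = 102.4672 − 3.35×36.08 = −18.4008; K_B = 9.47415 − 3.35×(0.8486 + 23.347) = −71.58111.
Balance: K_A = K_B + 19.48×ρ, so ρ = (K_A − K_B)/19.48 = 53.1803/19.48 = 2.73 g cm⁻³.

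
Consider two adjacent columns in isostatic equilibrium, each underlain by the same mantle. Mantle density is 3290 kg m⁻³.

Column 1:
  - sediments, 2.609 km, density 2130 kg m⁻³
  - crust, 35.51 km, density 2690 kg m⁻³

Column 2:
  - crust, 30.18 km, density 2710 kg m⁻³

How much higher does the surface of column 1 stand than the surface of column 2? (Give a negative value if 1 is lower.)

2.08 km

For any compensation level in the mantle, the mantle terms cancel and isostasy reduces to e = (Σt_1 − Σt_2) − (Σ(ρt)_1 − Σ(ρt)_2) / ρ_m.
Σt_1 = 38.119 km; Σt_2 = 30.18 km; Σ(ρt)_1 = 101079.07; Σ(ρt)_2 = 81787.8 (in km·kg m⁻³).
e = (38.119 − 30.18) − (101079.07 − 81787.8) / 3290 = 2.08 km.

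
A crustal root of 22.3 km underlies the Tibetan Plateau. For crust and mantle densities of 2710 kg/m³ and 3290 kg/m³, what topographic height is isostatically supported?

Isostatic balance requires: ρ_c h = (ρ_m − ρ_c) r.
h = r (ρ_m − ρ_c) / ρ_c = 22.3 km × (3290 − 2710) / 2710 = 4.77 km.

4.77 km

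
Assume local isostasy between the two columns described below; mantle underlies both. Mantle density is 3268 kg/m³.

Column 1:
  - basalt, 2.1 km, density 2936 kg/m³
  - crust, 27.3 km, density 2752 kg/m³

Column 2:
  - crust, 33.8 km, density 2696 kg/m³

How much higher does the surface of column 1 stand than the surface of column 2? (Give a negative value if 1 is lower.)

For any compensation level in the mantle, the mantle terms cancel and isostasy reduces to e = (Σt_1 − Σt_2) − (Σ(ρt)_1 − Σ(ρt)_2) / ρ_m.
Σt_1 = 29.4 km; Σt_2 = 33.8 km; Σ(ρt)_1 = 81295.2; Σ(ρt)_2 = 91124.8 (in km·kg/m³).
e = (29.4 − 33.8) − (81295.2 − 91124.8) / 3268 = −1.39 km.

−1.39 km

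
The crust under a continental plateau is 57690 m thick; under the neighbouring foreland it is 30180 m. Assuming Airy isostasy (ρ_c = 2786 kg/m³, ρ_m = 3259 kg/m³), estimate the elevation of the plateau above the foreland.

3990 m

Excess crust Δ = 57690 m − 30180 m = 27510 m, split between elevation h and root r with h + r = Δ.
Airy balance ρ_c h = (ρ_m − ρ_c) r gives r = h ρ_c/(ρ_m − ρ_c), so h (1 + ρ_c/(ρ_m − ρ_c)) = Δ, i.e. h = Δ (ρ_m − ρ_c)/ρ_m.
h = 27510 m × 473/3259 = 3990 m.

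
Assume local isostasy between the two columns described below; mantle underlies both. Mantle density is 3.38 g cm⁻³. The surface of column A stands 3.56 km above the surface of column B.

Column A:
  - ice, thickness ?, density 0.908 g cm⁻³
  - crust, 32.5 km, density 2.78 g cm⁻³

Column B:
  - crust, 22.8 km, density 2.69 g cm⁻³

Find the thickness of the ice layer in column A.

3.34 km

Take the compensation level at the base of the deeper column (depth z_c below the surface of column A) and equate Σ ρ_i t_i down to z_c; mantle fills any gap and the z_c terms cancel.
Column A: x×0.908 + 32.5×2.78 + (z_c − 32.5 − x)×3.38
Column B: 3.56×0 + 22.8×2.69 + (z_c − 3.56 − 22.8)×3.38
The z_c×3.38 term appears on both sides and cancels. Collect the known terms of each column as K = Σ(ρt)_known − 3.38 × (depth of known layers): K_A = 90.35 − 3.38×32.5 = −19.5; K_B = 61.332 − 3.38×(3.56 + 22.8) = −27.7648.
Balance: K_A − x×(3.38 − 0.908) = K_B, so x = (K_A − K_B)/(3.38 − 0.908) = 8.2648/2.472 = 3.34 km.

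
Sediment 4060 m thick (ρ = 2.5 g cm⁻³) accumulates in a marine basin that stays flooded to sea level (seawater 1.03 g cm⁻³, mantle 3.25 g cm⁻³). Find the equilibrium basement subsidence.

2690 m

Submarine loading: the sediment displaces seawater, and the subsidence is in turn flooded, so s (ρ_m − ρ_w) = t (ρ_sed − ρ_w).
s = 4060 m × (2.5 − 1.03) / (3.25 − 1.03) = 2690 m.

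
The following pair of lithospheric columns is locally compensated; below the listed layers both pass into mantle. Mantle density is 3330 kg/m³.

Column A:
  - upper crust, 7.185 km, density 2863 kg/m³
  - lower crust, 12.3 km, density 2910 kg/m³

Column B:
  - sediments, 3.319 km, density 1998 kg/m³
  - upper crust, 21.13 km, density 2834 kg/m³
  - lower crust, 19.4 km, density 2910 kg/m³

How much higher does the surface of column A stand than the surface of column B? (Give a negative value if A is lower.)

−4.36 km

For any compensation level in the mantle, the mantle terms cancel and isostasy reduces to e = (Σt_A − Σt_B) − (Σ(ρt)_A − Σ(ρt)_B) / ρ_m.
Σt_A = 19.485 km; Σt_B = 43.849 km; Σ(ρt)_A = 56363.655; Σ(ρt)_B = 122967.782 (in km·kg/m³).
e = (19.485 − 43.849) − (56363.655 − 122967.782) / 3330 = −4.36 km.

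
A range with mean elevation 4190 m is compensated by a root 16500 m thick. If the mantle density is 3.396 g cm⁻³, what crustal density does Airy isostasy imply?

2.71 g cm⁻³

ρ_c h = (ρ_m − ρ_c) r → ρ_c (h + r) = ρ_m r → ρ_c = ρ_m r / (h + r).
ρ_c = 3.396 × 16500 m / (4190 m + 16500 m) = 2.71 g cm⁻³.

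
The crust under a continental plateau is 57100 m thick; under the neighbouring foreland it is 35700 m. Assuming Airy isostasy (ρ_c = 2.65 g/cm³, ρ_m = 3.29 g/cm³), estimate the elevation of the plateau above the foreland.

4160 m

Excess crust Δ = 57100 m − 35700 m = 21400 m, split between elevation h and root r with h + r = Δ.
Airy balance ρ_c h = (ρ_m − ρ_c) r gives r = h ρ_c/(ρ_m − ρ_c), so h (1 + ρ_c/(ρ_m − ρ_c)) = Δ, i.e. h = Δ (ρ_m − ρ_c)/ρ_m.
h = 21400 m × 0.64/3.29 = 4160 m.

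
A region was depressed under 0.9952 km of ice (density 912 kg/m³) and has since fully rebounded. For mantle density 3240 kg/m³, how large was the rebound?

0.28 km

Removing the load lets mantle flow back in; uplift u satisfies ρ_ice t = ρ_m u.
u = t ρ_ice/ρ_m = 0.9952 km × 912/3240 = 0.28 km.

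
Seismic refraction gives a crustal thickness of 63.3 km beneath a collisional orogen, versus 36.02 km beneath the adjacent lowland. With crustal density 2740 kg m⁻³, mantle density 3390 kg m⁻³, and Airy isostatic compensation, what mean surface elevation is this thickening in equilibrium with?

5.23 km

Excess crust Δ = 63.3 km − 36.02 km = 27.28 km, split between elevation h and root r with h + r = Δ.
Airy balance ρ_c h = (ρ_m − ρ_c) r gives r = h ρ_c/(ρ_m − ρ_c), so h (1 + ρ_c/(ρ_m − ρ_c)) = Δ, i.e. h = Δ (ρ_m − ρ_c)/ρ_m.
h = 27.28 km × 650/3390 = 5.23 km.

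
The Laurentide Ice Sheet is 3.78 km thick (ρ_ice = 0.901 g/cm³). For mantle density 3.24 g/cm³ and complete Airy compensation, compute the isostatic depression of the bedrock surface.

1.05 km

Balancing pressure at the compensation depth: the ice load ρ_ice t is balanced by mantle displaced below, ρ_m s.
s = t ρ_ice / ρ_m = 3.78 km × 0.901/3.24 = 1.05 km.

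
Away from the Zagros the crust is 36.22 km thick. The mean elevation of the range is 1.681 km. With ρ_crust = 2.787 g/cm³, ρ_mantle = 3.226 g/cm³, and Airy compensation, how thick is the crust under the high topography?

48.6 km

Root depth r = h ρ_c / (ρ_m − ρ_c) = 1.681 km × 2.787 / 0.439 = 10.67 km.
Total thickness = T + h + r = 36.22 km + 1.681 km + 10.67 km = 48.6 km.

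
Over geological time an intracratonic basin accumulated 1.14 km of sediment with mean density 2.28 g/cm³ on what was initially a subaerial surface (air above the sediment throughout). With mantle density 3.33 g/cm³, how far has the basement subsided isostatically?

Subaerial load: s = t ρ_sed / ρ_m = 1.14 km × 2.28/3.33 = 0.781 km.

0.781 km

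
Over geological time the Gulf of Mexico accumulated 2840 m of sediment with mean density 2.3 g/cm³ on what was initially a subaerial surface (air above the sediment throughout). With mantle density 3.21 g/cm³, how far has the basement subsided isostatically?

2030 m

Subaerial load: s = t ρ_sed / ρ_m = 2840 m × 2.3/3.21 = 2030 m.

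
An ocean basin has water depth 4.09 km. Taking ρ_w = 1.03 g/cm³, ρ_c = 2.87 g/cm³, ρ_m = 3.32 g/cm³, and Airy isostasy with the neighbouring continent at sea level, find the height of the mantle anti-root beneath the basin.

16.7 km

Isostatic balance requires: replacing crust with seawater at the top is compensated by replacing crust with mantle at the base: d (ρ_c − ρ_w) = a (ρ_m − ρ_c).
a = d (ρ_c − ρ_w)/(ρ_m − ρ_c) = 4.09 km × 1.84/0.45 = 16.7 km.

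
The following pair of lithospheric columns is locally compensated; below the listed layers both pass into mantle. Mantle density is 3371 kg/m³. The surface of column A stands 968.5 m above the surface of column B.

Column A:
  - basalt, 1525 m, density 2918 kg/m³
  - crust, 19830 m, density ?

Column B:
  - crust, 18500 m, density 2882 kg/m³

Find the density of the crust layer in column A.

2780 kg/m³

Take the compensation level at the base of the deeper column (depth z_c below the surface of column A) and equate Σ ρ_i t_i down to z_c; mantle fills any gap and the z_c terms cancel.
Column A: 1525×2918 + 19830×ρ + (z_c − 21355)×3371
Column B: 968.5×0 + 18500×2882 + (z_c − 968.5 − 18500)×3371
The z_c×3371 term appears on both sides and cancels. Collect the known terms of each column as K = Σ(ρt)_known − 3371 × (depth of known layers): K_A = 4449950 − 3371×21355 = −67537755; K_B = 53317000 − 3371×(968.5 + 18500) = −12311313.5.
Balance: K_A + 19830×ρ = K_B, so ρ = (K_B − K_A)/19830 = 55226400/19830 = 2780 kg/m³.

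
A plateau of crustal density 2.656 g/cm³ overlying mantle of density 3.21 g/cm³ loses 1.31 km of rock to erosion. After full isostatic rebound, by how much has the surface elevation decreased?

Rebound u = e ρ_c/ρ_m = 1.31 km × 2.656/3.21 = 1.084 km.
Net surface drop = e − u = 1.31 km − 1.084 km = e (ρ_m − ρ_c)/ρ_m = 0.226 km.

0.226 km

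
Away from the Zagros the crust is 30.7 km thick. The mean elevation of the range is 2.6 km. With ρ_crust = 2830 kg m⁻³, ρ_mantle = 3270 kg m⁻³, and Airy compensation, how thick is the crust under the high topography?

Root depth r = h ρ_c / (ρ_m − ρ_c) = 2.6 km × 2830 / 440 = 16.72 km.
Total thickness = T + h + r = 30.7 km + 2.6 km + 16.72 km = 50 km.

50 km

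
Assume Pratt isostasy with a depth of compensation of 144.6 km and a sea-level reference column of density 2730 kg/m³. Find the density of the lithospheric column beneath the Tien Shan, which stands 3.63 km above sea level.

Pratt balance: ρ_ref D = ρ (D + h).
ρ = ρ_ref D/(D + h) = 2730 × 144.6 km/(144.6 km + 3.63 km) = 2660 kg/m³.

2660 kg/m³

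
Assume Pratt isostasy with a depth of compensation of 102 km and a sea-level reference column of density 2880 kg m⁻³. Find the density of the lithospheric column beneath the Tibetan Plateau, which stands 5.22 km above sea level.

Pratt balance: ρ_ref D = ρ (D + h).
ρ = ρ_ref D/(D + h) = 2880 × 102 km/(102 km + 5.22 km) = 2740 kg m⁻³.

2740 kg m⁻³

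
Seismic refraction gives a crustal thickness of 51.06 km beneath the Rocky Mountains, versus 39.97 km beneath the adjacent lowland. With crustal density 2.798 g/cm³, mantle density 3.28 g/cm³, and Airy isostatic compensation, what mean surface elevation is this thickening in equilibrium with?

Excess crust Δ = 51.06 km − 39.97 km = 11.09 km, split between elevation h and root r with h + r = Δ.
Airy balance ρ_c h = (ρ_m − ρ_c) r gives r = h ρ_c/(ρ_m − ρ_c), so h (1 + ρ_c/(ρ_m − ρ_c)) = Δ, i.e. h = Δ (ρ_m − ρ_c)/ρ_m.
h = 11.09 km × 0.482/3.28 = 1.63 km.

1.63 km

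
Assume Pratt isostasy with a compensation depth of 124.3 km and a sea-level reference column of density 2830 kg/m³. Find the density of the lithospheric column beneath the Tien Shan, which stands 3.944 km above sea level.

2740 kg/m³

Pratt balance: ρ_ref D = ρ (D + h).
ρ = ρ_ref D/(D + h) = 2830 × 124.3 km/(124.3 km + 3.944 km) = 2740 kg/m³.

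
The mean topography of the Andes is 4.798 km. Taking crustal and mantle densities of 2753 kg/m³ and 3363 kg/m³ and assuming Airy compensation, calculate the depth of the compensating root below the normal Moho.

21.7 km

For local isostatic compensation: the weight of the topography is balanced by the buoyancy of the root, ρ_c h = (ρ_m − ρ_c) r.
r = h · ρ_c / (ρ_m − ρ_c) = 4.798 km × 2753 / (3363 − 2753) = 21.7 km.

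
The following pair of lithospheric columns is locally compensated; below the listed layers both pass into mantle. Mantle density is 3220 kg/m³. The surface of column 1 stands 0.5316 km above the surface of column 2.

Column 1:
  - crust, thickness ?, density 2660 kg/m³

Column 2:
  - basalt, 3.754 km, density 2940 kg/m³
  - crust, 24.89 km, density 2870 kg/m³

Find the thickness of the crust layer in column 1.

20.5 km

Take the compensation level at the base of the deeper column (depth z_c below the surface of column 1) and equate Σ ρ_i t_i down to z_c; mantle fills any gap and the z_c terms cancel.
Column 1: x×2660 + (z_c − 0 − x)×3220
Column 2: 0.5316×0 + 3.754×2940 + 24.89×2870 + (z_c − 0.5316 − 28.644)×3220
The z_c×3220 term appears on both sides and cancels. Collect the known terms of each column as K = Σ(ρt)_known − 3220 × (depth of known layers): K_1 = 0 − 3220×0 = 0; K_2 = 82471.06 − 3220×(0.5316 + 28.644) = −11474.372.
Balance: K_1 − x×(3220 − 2660) = K_2, so x = (K_1 − K_2)/(3220 − 2660) = 11474.4/560 = 20.5 km.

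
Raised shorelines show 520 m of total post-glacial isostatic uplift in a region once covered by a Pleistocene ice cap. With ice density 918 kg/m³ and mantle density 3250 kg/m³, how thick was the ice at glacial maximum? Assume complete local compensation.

u = t ρ_ice/ρ_m → t = u ρ_m/ρ_ice = 520 m × 3250/918 = 1840 m.

1840 m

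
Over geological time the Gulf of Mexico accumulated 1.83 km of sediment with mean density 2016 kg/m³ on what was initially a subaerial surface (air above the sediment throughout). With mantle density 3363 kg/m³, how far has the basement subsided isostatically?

1.1 km

Subaerial load: s = t ρ_sed / ρ_m = 1.83 km × 2016/3363 = 1.1 km.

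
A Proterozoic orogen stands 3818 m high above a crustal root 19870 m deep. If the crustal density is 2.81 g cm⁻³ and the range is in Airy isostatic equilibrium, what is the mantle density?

3.35 g cm⁻³

Airy balance: ρ_c h = (ρ_m − ρ_c) r → ρ_m = ρ_c (1 + h/r).
ρ_m = 2.81 × (1 + 3818 m/19870 m) = 3.35 g cm⁻³.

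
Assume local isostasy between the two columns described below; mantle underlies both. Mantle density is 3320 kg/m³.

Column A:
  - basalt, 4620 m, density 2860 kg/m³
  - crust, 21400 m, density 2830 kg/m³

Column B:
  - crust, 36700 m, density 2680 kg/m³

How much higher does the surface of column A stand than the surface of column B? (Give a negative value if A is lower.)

−3280 m

For any compensation level in the mantle, the mantle terms cancel and isostasy reduces to e = (Σt_A − Σt_B) − (Σ(ρt)_A − Σ(ρt)_B) / ρ_m.
Σt_A = 26020 m; Σt_B = 36700 m; Σ(ρt)_A = 73775200; Σ(ρt)_B = 98356000 (in m·kg/m³).
e = (26020 − 36700) − (73775200 − 98356000) / 3320 = −3280 m.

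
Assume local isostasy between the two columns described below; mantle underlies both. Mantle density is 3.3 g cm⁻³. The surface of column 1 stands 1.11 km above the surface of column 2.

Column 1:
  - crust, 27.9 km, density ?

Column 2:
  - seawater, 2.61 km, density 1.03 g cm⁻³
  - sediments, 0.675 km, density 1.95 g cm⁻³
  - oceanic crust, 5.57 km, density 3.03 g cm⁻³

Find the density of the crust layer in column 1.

2.87 g cm⁻³

Take the compensation level at the base of the deeper column (depth z_c below the surface of column 1) and equate Σ ρ_i t_i down to z_c; mantle fills any gap and the z_c terms cancel.
Column 1: 27.9×ρ + (z_c − 27.9)×3.3
Column 2: 1.11×0 + 2.61×1.03 + 0.675×1.95 + 5.57×3.03 + (z_c − 1.11 − 8.855)×3.3
The z_c×3.3 term appears on both sides and cancels. Collect the known terms of each column as K = Σ(ρt)_known − 3.3 × (depth of known layers): K_1 = 0 − 3.3×27.9 = −92.07; K_2 = 20.88165 − 3.3×(1.11 + 8.855) = −12.00285.
Balance: K_1 + 27.9×ρ = K_2, so ρ = (K_2 − K_1)/27.9 = 80.0671/27.9 = 2.87 g cm⁻³.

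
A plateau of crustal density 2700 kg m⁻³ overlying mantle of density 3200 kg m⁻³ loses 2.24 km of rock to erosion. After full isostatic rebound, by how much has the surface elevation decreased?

0.35 km

Rebound u = e ρ_c/ρ_m = 2.24 km × 2700/3200 = 1.89 km.
Net surface drop = e − u = 2.24 km − 1.89 km = e (ρ_m − ρ_c)/ρ_m = 0.35 km.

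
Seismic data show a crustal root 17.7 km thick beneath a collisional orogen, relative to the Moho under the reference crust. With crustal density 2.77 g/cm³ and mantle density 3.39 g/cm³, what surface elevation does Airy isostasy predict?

In Airy isostatic equilibrium: ρ_c h = (ρ_m − ρ_c) r.
h = r (ρ_m − ρ_c) / ρ_c = 17.7 km × (3.39 − 2.77) / 2.77 = 3.96 km.

3.96 km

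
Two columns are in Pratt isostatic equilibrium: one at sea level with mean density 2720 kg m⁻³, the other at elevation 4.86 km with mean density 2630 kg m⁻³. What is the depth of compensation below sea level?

142 km

ρ_ref D = ρ (D + h) → D (ρ_ref − ρ) = ρ h.
D = ρ h/(ρ_ref − ρ) = 2630 × 4.86 km/(2720 − 2630) = 142 km.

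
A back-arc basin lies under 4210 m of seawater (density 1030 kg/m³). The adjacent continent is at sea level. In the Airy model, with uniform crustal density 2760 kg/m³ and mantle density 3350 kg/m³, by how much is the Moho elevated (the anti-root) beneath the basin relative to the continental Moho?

12300 m

Equating mass per unit area of the two columns: replacing crust with seawater at the top is compensated by replacing crust with mantle at the base: d (ρ_c − ρ_w) = a (ρ_m − ρ_c).
a = d (ρ_c − ρ_w)/(ρ_m − ρ_c) = 4210 m × 1730/590 = 12300 m.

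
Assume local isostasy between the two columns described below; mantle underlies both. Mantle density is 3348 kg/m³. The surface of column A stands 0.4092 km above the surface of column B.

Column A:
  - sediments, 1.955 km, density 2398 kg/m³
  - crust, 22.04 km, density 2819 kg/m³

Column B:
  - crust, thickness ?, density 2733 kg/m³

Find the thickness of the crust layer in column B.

19.8 km

Take the compensation level at the base of the deeper column (depth z_c below the surface of column A) and equate Σ ρ_i t_i down to z_c; mantle fills any gap and the z_c terms cancel.
Column A: 1.955×2398 + 22.04×2819 + (z_c − 23.995)×3348
Column B: 0.4092×0 + x×2733 + (z_c − 0.4092 − 0 − x)×3348
The z_c×3348 term appears on both sides and cancels. Collect the known terms of each column as K = Σ(ρt)_known − 3348 × (depth of known layers): K_A = 66818.85 − 3348×23.995 = −13516.41; K_B = 0 − 3348×(0.4092 + 0) = −1370.0016.
Balance: K_A = K_B − x×(3348 − 2733), so x = (K_B − K_A)/(3348 − 2733) = 12146.4/615 = 19.8 km.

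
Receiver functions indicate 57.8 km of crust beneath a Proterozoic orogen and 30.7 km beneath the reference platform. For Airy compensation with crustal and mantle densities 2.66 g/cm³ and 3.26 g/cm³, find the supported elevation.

Excess crust Δ = 57.8 km − 30.7 km = 27.1 km, split between elevation h and root r with h + r = Δ.
Airy balance ρ_c h = (ρ_m − ρ_c) r gives r = h ρ_c/(ρ_m − ρ_c), so h (1 + ρ_c/(ρ_m − ρ_c)) = Δ, i.e. h = Δ (ρ_m − ρ_c)/ρ_m.
h = 27.1 km × 0.6/3.26 = 4.99 km.

4.99 km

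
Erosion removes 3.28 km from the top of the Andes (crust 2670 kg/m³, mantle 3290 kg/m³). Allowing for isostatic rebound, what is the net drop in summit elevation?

Rebound u = e ρ_c/ρ_m = 3.28 km × 2670/3290 = 2.662 km.
Net surface drop = e − u = 3.28 km − 2.662 km = e (ρ_m − ρ_c)/ρ_m = 0.618 km.

0.618 km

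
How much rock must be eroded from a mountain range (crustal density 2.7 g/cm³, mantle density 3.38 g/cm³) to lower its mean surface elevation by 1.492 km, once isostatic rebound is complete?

7.42 km

Net drop Δ = e − u = e − e ρ_c/ρ_m = e (ρ_m − ρ_c)/ρ_m.
e = Δ ρ_m/(ρ_m − ρ_c) = 1.492 km × 3.38/0.68 = 7.42 km.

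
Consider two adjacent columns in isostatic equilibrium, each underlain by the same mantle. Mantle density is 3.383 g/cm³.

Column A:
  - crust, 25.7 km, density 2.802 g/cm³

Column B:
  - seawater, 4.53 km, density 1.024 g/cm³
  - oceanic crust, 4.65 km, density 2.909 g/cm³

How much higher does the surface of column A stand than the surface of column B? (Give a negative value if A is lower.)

0.603 km

For any compensation level in the mantle, the mantle terms cancel and isostasy reduces to e = (Σt_A − Σt_B) − (Σ(ρt)_A − Σ(ρt)_B) / ρ_m.
Σt_A = 25.7 km; Σt_B = 9.18 km; Σ(ρt)_A = 72.0114; Σ(ρt)_B = 18.16557 (in km·g/cm³).
e = (25.7 − 9.18) − (72.0114 − 18.16557) / 3.383 = 0.603 km.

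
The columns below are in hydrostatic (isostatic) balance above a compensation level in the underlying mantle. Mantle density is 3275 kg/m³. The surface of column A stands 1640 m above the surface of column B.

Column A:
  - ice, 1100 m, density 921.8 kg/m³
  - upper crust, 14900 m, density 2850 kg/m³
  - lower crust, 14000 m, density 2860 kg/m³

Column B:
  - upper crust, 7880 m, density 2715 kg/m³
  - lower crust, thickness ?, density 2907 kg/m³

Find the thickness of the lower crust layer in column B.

13400 m

Take the compensation level at the base of the deeper column (depth z_c below the surface of column A) and equate Σ ρ_i t_i down to z_c; mantle fills any gap and the z_c terms cancel.
Column A: 1100×921.8 + 14900×2850 + 14000×2860 + (z_c − 30000)×3275
Column B: 1640×0 + 7880×2715 + x×2907 + (z_c − 1640 − 7880 − x)×3275
The z_c×3275 term appears on both sides and cancels. Collect the known terms of each column as K = Σ(ρt)_known − 3275 × (depth of known layers): K_A = 83518980 − 3275×30000 = −14731020; K_B = 21394200 − 3275×(1640 + 7880) = −9783800.
Balance: K_A = K_B − x×(3275 − 2907), so x = (K_B − K_A)/(3275 − 2907) = 4947220/368 = 13400 m.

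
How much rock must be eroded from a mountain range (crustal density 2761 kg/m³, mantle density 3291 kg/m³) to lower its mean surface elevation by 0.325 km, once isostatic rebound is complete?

Net drop Δ = e − u = e − e ρ_c/ρ_m = e (ρ_m − ρ_c)/ρ_m.
e = Δ ρ_m/(ρ_m − ρ_c) = 0.325 km × 3291/530 = 2.02 km.

2.02 km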